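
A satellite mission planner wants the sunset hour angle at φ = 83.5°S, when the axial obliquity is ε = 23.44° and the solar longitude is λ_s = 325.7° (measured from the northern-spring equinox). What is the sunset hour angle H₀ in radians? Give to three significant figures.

Solar declination: sin δ = sin ε · sin λ_s = sin 23.44° × sin 325.7° = -0.22416, so δ = -12.954°.
Sunrise equation: cos H₀ = −tan φ · tan δ = -2.0188 ≤ −1, so the Sun never sets (polar day) and H₀ = π.

H₀ = 3.14 rad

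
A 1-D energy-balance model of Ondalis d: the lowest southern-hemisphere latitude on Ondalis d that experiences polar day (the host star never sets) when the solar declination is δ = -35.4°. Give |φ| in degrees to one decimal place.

|φ| = 54.6°

Polar day requires cos H₀ = −tan φ tan δ ≤ −1, i.e. tan φ tan δ ≥ 1.
The boundary is |tan φ| · |tan δ| = 1, so |φ| = 90° − |δ| = 90° − 35.4° = 54.6° in the southern hemisphere.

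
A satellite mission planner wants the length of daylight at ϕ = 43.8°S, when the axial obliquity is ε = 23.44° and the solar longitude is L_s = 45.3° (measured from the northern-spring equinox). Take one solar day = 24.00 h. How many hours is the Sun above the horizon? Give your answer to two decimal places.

9.81 h

Solar declination: sin δ = sin ε · sin L_s = sin 23.44° × sin 45.3° = 0.28275, so δ = +16.424°.
cos h₀ = −tan ϕ · tan δ = −tan(-43.8°) × tan(+16.424°) = 0.2827, so h₀ = 1.2842 rad = 73.58°.
Daylight = 2h₀/(2π) × 24.00 h = (1.2842/π) × 24.00 = 9.81 h.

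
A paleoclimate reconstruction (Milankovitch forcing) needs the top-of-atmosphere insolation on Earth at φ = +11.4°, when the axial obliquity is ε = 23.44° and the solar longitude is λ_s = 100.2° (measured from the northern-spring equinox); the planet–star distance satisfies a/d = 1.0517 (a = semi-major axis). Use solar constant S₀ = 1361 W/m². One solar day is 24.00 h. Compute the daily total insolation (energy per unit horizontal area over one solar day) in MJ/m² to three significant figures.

Solar declination: sin δ = sin ε · sin λ_s = sin 23.44° × sin 100.2° = 0.39150, so δ = +23.048°.
cos H₀ = −tan(+11.4°) tan(+23.048°) = -0.0858, H₀ = 1.6567 rad.
Bracket: H₀ sin φ sin δ + cos φ cos δ sin H₀ = 1.6567×0.19766×0.39150 + 0.98027×0.92018×0.99631 = 0.128202 + 0.898696 = 1.026898.
Inverse-square distance factor (a/d)² = 1.0517² = 1.106073.
Q̄ = (S₀/π) × 1.106073 × [bracket] = (1361/π) × 1.106073 × 1.026898 = 492.06 W/m².
Daily total = Q̄ × 24.00 h × 3600 s/h = 492.06 × 24.00 × 3600 / 10⁶ = 42.51 MJ/m².

42.5 MJ/m²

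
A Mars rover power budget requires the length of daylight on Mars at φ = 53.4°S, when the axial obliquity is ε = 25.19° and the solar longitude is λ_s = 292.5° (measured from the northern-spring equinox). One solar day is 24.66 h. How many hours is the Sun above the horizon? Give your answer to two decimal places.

Solar declination: sin δ = sin ε · sin λ_s = sin 25.19° × sin 292.5° = -0.39322, so δ = -23.155°.
cos H₀ = −tan φ · tan δ = −tan(-53.4°) × tan(-23.155°) = -0.5759, so H₀ = 2.1845 rad = 125.16°.
Daylight = 2H₀/(2π) × 24.66 h = (2.1845/π) × 24.66 = 17.15 h.

17.15 h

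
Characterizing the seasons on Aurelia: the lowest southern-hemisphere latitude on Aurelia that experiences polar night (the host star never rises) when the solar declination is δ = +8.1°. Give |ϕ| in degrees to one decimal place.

Polar night requires cos h₀ = −tan ϕ tan δ ≥ 1, i.e. tan ϕ tan δ ≤ −1.
The boundary is |tan ϕ| · |tan δ| = 1, so |ϕ| = 90° − |δ| = 90° − 8.1° = 81.9° in the southern hemisphere.

|ϕ| = 81.9°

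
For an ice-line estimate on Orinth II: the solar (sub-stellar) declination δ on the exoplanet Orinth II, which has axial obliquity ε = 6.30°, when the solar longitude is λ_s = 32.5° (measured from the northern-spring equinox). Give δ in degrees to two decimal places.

sin δ = sin ε · sin λ_s = sin 6.30° × sin 32.5° = 0.058960.
δ = arcsin(0.058960) = +3.38°.

δ = +3.38°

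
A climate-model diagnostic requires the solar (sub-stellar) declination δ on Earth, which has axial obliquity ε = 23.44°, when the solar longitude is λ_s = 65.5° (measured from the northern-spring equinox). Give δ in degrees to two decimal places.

δ = +21.22°

sin δ = sin ε · sin λ_s = sin 23.44° × sin 65.5° = 0.361972.
δ = arcsin(0.361972) = +21.22°.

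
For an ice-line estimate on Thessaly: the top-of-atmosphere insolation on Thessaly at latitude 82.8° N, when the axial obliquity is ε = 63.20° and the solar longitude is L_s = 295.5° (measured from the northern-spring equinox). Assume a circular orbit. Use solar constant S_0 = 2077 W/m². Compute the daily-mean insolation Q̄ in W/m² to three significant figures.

Solar declination: sin δ = sin ε · sin L_s = sin 63.20° × sin 295.5° = -0.80563, so δ = -53.672°.
cos h₀ = −tan(+82.8°) tan(-53.672°) = 10.7649 ≥ 1 ⇒ polar night, h₀ = 0 and Q̄ = 0.

Q̄ ≈ 0.00 W/m²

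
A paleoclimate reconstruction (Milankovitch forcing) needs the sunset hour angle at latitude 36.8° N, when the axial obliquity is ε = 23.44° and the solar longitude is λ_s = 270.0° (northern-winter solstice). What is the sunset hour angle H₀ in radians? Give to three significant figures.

Solar declination: sin δ = sin ε · sin λ_s = sin 23.44° × sin 270.0° = -0.39779, so δ = -23.440°.
cos H₀ = −tan φ · tan δ = −tan(+36.8°) × tan(-23.440°) = 0.3244, so H₀ = 1.2405 rad = 71.07°.

H₀ = 1.24 rad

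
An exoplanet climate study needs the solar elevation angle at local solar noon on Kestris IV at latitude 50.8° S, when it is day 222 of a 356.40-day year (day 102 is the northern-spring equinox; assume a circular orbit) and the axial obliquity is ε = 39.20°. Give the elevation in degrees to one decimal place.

6.5°

Solar longitude: L_s = 360° × (222 − 102)/356.40 = 121.212°.
sin δ = sin 39.20° × sin 121.212° = 0.54055, so δ = +32.721°.
At local noon the hour angle is zero, so the zenith angle equals |ϕ − δ| = |-50.8° − (+32.721°)| = 83.521°.
Elevation = 90° − 83.521° = 6.5°.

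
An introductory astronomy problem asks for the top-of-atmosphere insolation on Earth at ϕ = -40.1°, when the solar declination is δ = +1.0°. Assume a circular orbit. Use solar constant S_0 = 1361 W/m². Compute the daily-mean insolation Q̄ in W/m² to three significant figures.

Q̄ ≈ 324 W/m²

cos h₀ = −tan(-40.1°) tan(+1.000°) = 0.0147, h₀ = 1.5561 rad.
Bracket: h₀ sin ϕ sin δ + cos ϕ cos δ sin h₀ = 1.5561×-0.64412×0.01745 + 0.76492×0.99985×0.99989 = -0.017490 + 0.764721 = 0.747231.
Q̄ = (S_0/π) × [bracket] = (1361/π) × 0.747231 = 323.7 W/m².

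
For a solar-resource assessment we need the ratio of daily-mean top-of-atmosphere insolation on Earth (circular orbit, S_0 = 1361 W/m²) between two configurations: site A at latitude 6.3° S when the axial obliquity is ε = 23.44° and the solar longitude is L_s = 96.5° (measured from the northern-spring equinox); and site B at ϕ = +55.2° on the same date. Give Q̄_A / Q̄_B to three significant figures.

Q̄_A / Q̄_B ≈ 0.743

— Configuration A (ϕ=-6.3°):
Solar declination: sin δ = sin ε · sin L_s = sin 23.44° × sin 96.5° = 0.39523, so δ = +23.280°.
cos h₀ = −tan(-6.3°) tan(+23.280°) = 0.0475, h₀ = 1.5233 rad.
Bracket: h₀ sin ϕ sin δ + cos ϕ cos δ sin h₀ = 1.5233×-0.10973×0.39523 + 0.99396×0.91858×0.99887 = -0.066063 + 0.912000 = 0.845937.
Q̄ = (S_0/π) × [bracket] = (1361/π) × 0.845937 = 366.48 W/m².
— Configuration B (ϕ=+55.2°):
cos h₀ = −tan(+55.2°) tan(+23.280°) = -0.6191, h₀ = 2.2384 rad.
Bracket: h₀ sin ϕ sin δ + cos ϕ cos δ sin h₀ = 2.2384×0.82115×0.39523 + 0.57071×0.91858×0.78534 = 0.726457 + 0.411709 = 1.138166.
Q̄ = (S_0/π) × [bracket] = (1361/π) × 1.138166 = 493.08 W/m².
Ratio Q̄_A / Q̄_B = 366.48 / 493.08 = 0.7432.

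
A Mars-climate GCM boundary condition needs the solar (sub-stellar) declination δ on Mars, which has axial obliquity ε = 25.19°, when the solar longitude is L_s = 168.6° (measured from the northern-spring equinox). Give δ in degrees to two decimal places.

sin δ = sin ε · sin L_s = sin 25.19° × sin 168.6° = 0.084127.
δ = arcsin(0.084127) = +4.83°.

δ = +4.83°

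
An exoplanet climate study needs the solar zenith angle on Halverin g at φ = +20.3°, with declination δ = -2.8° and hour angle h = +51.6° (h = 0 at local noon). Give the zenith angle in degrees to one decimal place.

θ_z = 55.6°

cos θ_z = sin φ sin δ + cos φ cos δ cos h = -0.016948 + 0.581872 = 0.564924.
θ_z = arccos(0.564924) = 55.6°.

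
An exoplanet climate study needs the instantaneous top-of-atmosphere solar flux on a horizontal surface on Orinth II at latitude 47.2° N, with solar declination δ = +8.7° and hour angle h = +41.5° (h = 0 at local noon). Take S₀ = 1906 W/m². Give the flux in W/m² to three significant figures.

1.17e+03 W/m²

cos θ_z = sin φ sin δ + cos φ cos δ cos h = 0.110985 + 0.503016 = 0.614001.
Flux = S₀ · cos θ_z = 1906 × 0.614001 = 1170 W/m².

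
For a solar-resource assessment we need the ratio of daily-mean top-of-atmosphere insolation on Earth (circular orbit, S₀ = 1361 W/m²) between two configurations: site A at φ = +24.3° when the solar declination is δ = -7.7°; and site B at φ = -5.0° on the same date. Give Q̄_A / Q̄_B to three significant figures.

— Configuration A (φ=+24.3°):
cos H₀ = −tan(+24.3°) tan(-7.700°) = 0.0610, H₀ = 1.5097 rad.
Bracket: H₀ sin φ sin δ + cos φ cos δ sin H₀ = 1.5097×0.41151×-0.13399 + 0.91140×0.99098×0.99813 = -0.083242 + 0.901490 = 0.818248.
Q̄ = (S₀/π) × [bracket] = (1361/π) × 0.818248 = 354.48 W/m².
— Configuration B (φ=-5.0°):
cos H₀ = −tan(-5.0°) tan(-7.700°) = -0.0118, H₀ = 1.5826 rad.
Bracket: H₀ sin φ sin δ + cos φ cos δ sin H₀ = 1.5826×-0.08716×-0.13399 + 0.99619×0.99098×0.99993 = 0.018483 + 0.987135 = 1.005618.
Q̄ = (S₀/π) × [bracket] = (1361/π) × 1.005618 = 435.65 W/m².
Ratio Q̄_A / Q̄_B = 354.48 / 435.65 = 0.8137.

Q̄_A / Q̄_B ≈ 0.814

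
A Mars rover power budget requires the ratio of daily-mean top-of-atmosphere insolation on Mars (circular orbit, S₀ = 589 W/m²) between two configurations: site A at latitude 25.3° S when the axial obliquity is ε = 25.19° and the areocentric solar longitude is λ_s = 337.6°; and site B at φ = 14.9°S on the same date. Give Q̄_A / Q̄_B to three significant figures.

Q̄_A / Q̄_B ≈ 0.984

— Configuration A (φ=-25.3°):
sin δ = sin 25.19° × sin 337.6° = -0.16219, so δ = -9.334°.
cos H₀ = −tan(-25.3°) tan(-9.334°) = -0.0777, H₀ = 1.6486 rad.
Bracket: H₀ sin φ sin δ + cos φ cos δ sin H₀ = 1.6486×-0.42736×-0.16219 + 0.90408×0.98676×0.99698 = 0.114270 + 0.889416 = 1.003686.
Q̄ = (S₀/π) × [bracket] = (589/π) × 1.003686 = 188.18 W/m².
— Configuration B (φ=-14.9°):
cos H₀ = −tan(-14.9°) tan(-9.334°) = -0.0437, H₀ = 1.6145 rad.
Bracket: H₀ sin φ sin δ + cos φ cos δ sin H₀ = 1.6145×-0.25713×-0.16219 + 0.96638×0.98676×0.99904 = 0.067331 + 0.952670 = 1.020001.
Q̄ = (S₀/π) × [bracket] = (589/π) × 1.020001 = 191.23 W/m².
Ratio Q̄_A / Q̄_B = 188.18 / 191.23 = 0.9841.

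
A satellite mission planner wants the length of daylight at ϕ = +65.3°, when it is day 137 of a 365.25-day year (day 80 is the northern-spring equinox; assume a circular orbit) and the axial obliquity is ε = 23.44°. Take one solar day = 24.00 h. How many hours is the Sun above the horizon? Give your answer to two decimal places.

18.61 h

Solar longitude: L_s = 360° × (137 − 80)/365.25 = 56.181°.
sin δ = sin 23.44° × sin 56.181° = 0.33048, so δ = +19.298°.
cos h₀ = −tan ϕ · tan δ = −tan(+65.3°) × tan(+19.298°) = -0.7613, so h₀ = 2.4361 rad = 139.58°.
Daylight = 2h₀/(2π) × 24.00 h = (2.4361/π) × 24.00 = 18.61 h.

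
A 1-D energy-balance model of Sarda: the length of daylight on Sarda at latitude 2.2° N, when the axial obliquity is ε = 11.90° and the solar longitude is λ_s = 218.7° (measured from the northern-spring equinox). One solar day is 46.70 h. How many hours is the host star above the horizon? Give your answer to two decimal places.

23.28 h

Solar declination: sin δ = sin ε · sin λ_s = sin 11.90° × sin 218.7° = -0.12893, so δ = -7.408°.
cos H₀ = −tan φ · tan δ = −tan(+2.2°) × tan(-7.408°) = 0.0050, so H₀ = 1.5658 rad = 89.71°.
Daylight = 2H₀/(2π) × 46.70 h = (1.5658/π) × 46.70 = 23.28 h.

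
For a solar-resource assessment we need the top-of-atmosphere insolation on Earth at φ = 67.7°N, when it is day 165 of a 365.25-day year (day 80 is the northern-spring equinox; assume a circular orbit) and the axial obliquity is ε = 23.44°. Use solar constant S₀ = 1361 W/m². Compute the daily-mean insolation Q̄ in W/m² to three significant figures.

Solar longitude: λ_s = 360° × (165 − 80)/365.25 = 83.778°.
sin δ = sin 23.44° × sin 83.778° = 0.39545, so δ = +23.294°.
cos H₀ = −tan(+67.7°) tan(+23.294°) = -1.0498 ≤ −1 ⇒ polar day, H₀ = π.
Bracket: H₀ sin φ sin δ + cos φ cos δ sin H₀ = 3.1416×0.92521×0.39545 + 0.37946×0.91849×0.00000 = 1.149431 + 0.000000 = 1.149431.
Q̄ = (S₀/π) × [bracket] = (1361/π) × 1.149431 = 498.0 W/m².

Q̄ ≈ 498 W/m²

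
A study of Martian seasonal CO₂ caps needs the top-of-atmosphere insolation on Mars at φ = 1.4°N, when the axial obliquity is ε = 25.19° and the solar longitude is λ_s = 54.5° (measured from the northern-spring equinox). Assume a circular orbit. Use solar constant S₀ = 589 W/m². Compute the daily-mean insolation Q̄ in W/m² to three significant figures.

Q̄ ≈ 178 W/m²

Solar declination: sin δ = sin ε · sin λ_s = sin 25.19° × sin 54.5° = 0.34650, so δ = +20.274°.
cos H₀ = −tan(+1.4°) tan(+20.274°) = -0.0090, H₀ = 1.5798 rad.
Bracket: H₀ sin φ sin δ + cos φ cos δ sin H₀ = 1.5798×0.02443×0.34650 + 0.99970×0.93805×0.99996 = 0.013373 + 0.937731 = 0.951104.
Q̄ = (S₀/π) × [bracket] = (589/π) × 0.951104 = 178.3 W/m².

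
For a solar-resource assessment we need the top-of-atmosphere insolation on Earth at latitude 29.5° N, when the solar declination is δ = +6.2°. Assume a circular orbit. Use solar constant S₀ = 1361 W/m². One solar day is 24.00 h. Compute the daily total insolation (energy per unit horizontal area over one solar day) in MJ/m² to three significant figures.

35.6 MJ/m²

cos H₀ = −tan(+29.5°) tan(+6.200°) = -0.0615, H₀ = 1.6323 rad.
Bracket: H₀ sin φ sin δ + cos φ cos δ sin H₀ = 1.6323×0.49242×0.10800 + 0.87036×0.99415×0.99811 = 0.086808 + 0.863633 = 0.950441.
Q̄ = (S₀/π) × [bracket] = (1361/π) × 0.950441 = 411.75 W/m².
Daily total = Q̄ × 24.00 h × 3600 s/h = 411.75 × 24.00 × 3600 / 10⁶ = 35.58 MJ/m².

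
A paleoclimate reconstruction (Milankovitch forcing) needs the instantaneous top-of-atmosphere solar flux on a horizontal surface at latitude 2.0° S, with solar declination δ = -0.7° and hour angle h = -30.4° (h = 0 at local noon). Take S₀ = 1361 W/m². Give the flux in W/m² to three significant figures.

cos θ_z = sin φ sin δ + cos φ cos δ cos h = 0.000426 + 0.861924 = 0.862350.
Flux = S₀ · cos θ_z = 1361 × 0.862350 = 1174 W/m².

1.17e+03 W/m²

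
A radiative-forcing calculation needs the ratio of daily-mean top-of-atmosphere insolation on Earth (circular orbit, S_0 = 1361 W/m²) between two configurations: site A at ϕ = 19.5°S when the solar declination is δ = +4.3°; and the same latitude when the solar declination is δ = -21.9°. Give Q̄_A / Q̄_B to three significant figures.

Q̄_A / Q̄_B ≈ 0.835

— Configuration A (ϕ=-19.5°):
cos h₀ = −tan(-19.5°) tan(+4.300°) = 0.0266, h₀ = 1.5442 rad.
Bracket: h₀ sin ϕ sin δ + cos ϕ cos δ sin h₀ = 1.5442×-0.33381×0.07498 + 0.94264×0.99719×0.99965 = -0.038650 + 0.939662 = 0.901012.
Q̄ = (S_0/π) × [bracket] = (1361/π) × 0.901012 = 390.34 W/m².
— Configuration B (ϕ=-19.5°):
cos h₀ = −tan(-19.5°) tan(-21.900°) = -0.1424, h₀ = 1.7136 rad.
Bracket: h₀ sin ϕ sin δ + cos ϕ cos δ sin h₀ = 1.7136×-0.33381×-0.37299 + 0.94264×0.92784×0.98982 = 0.213357 + 0.865715 = 1.079072.
Q̄ = (S_0/π) × [bracket] = (1361/π) × 1.079072 = 467.48 W/m².
Ratio Q̄_A / Q̄_B = 390.34 / 467.48 = 0.8350.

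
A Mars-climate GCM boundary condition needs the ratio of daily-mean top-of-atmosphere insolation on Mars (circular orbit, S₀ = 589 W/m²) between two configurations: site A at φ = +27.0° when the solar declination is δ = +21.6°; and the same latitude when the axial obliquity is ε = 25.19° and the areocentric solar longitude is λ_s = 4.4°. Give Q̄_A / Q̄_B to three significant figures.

Q̄_A / Q̄_B ≈ 1.21

— Configuration A (φ=+27.0°):
cos H₀ = −tan(+27.0°) tan(+21.600°) = -0.2017, H₀ = 1.7739 rad.
Bracket: H₀ sin φ sin δ + cos φ cos δ sin H₀ = 1.7739×0.45399×0.36812 + 0.89101×0.92978×0.97944 = 0.296459 + 0.811410 = 1.107869.
Q̄ = (S₀/π) × [bracket] = (589/π) × 1.107869 = 207.71 W/m².
— Configuration B (φ=+27.0°):
sin δ = sin 25.19° × sin 4.4° = 0.03265, so δ = +1.871°.
cos H₀ = −tan(+27.0°) tan(+1.871°) = -0.0166, H₀ = 1.5874 rad.
Bracket: H₀ sin φ sin δ + cos φ cos δ sin H₀ = 1.5874×0.45399×0.03265 + 0.89101×0.99947×0.99986 = 0.023530 + 0.890413 = 0.913943.
Q̄ = (S₀/π) × [bracket] = (589/π) × 0.913943 = 171.35 W/m².
Ratio Q̄_A / Q̄_B = 207.71 / 171.35 = 1.212.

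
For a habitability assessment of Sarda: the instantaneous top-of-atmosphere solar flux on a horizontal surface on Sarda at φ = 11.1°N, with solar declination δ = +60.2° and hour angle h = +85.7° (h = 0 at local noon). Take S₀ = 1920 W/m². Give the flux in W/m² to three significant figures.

391 W/m²

cos θ_z = sin φ sin δ + cos φ cos δ cos h = 0.167064 + 0.036565 = 0.203629.
Flux = S₀ · cos θ_z = 1920 × 0.203629 = 391.0 W/m².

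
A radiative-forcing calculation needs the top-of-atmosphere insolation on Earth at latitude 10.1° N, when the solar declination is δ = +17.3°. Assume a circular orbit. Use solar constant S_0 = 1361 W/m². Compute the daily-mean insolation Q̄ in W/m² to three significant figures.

Q̄ ≈ 443 W/m²

cos h₀ = −tan(+10.1°) tan(+17.300°) = -0.0555, h₀ = 1.6263 rad.
Bracket: h₀ sin ϕ sin δ + cos ϕ cos δ sin h₀ = 1.6263×0.17537×0.29737 + 0.98450×0.95476×0.99846 = 0.084811 + 0.938514 = 1.023325.
Q̄ = (S_0/π) × [bracket] = (1361/π) × 1.023325 = 443.3 W/m².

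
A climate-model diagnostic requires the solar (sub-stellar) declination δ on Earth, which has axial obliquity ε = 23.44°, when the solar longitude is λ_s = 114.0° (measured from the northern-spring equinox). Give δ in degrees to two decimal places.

δ = +21.31°

sin δ = sin ε · sin λ_s = sin 23.44° × sin 114.0° = 0.363398.
δ = arcsin(0.363398) = +21.31°.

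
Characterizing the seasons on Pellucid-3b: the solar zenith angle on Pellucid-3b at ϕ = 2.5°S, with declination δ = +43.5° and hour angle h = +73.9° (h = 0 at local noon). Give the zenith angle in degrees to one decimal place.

cos θ_z = sin ϕ sin δ + cos ϕ cos δ cos h = -0.030026 + 0.200965 = 0.170939.
θ_z = arccos(0.170939) = 80.2°.

θ_z = 80.2°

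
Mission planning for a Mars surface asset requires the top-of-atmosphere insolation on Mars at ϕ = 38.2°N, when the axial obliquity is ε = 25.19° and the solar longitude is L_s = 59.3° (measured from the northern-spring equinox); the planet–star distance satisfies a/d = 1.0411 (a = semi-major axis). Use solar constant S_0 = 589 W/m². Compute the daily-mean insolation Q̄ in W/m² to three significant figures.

Q̄ ≈ 228 W/m²

Solar declination: sin δ = sin ε · sin L_s = sin 25.19° × sin 59.3° = 0.36597, so δ = +21.467°.
cos h₀ = −tan(+38.2°) tan(+21.467°) = -0.3095, h₀ = 1.8854 rad.
Bracket: h₀ sin ϕ sin δ + cos ϕ cos δ sin h₀ = 1.8854×0.61841×0.36597 + 0.78586×0.93063×0.95091 = 0.426703 + 0.695443 = 1.122146.
Inverse-square distance factor (a/d)² = 1.0411² = 1.083889.
Q̄ = (S_0/π) × 1.083889 × [bracket] = (589/π) × 1.083889 × 1.122146 = 228.0 W/m².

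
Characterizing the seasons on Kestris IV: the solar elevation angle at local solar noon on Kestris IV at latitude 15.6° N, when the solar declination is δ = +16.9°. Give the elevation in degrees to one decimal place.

At local noon the hour angle is zero, so the zenith angle equals |φ − δ| = |+15.6° − (+16.900°)| = 1.300°.
Elevation = 90° − 1.300° = 88.7°.

88.7°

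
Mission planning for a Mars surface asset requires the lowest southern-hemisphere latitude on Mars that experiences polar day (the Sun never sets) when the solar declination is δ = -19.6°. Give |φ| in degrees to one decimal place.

|φ| = 70.4°

Polar day requires cos H₀ = −tan φ tan δ ≤ −1, i.e. tan φ tan δ ≥ 1.
The boundary is |tan φ| · |tan δ| = 1, so |φ| = 90° − |δ| = 90° − 19.6° = 70.4° in the southern hemisphere.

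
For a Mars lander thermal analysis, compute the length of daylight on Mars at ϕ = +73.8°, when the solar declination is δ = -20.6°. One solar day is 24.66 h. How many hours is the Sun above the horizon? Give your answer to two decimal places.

0.00 h

cos h₀ = −tan ϕ · tan δ = 1.2938 ≥ 1, so the Sun never rises (polar night) and h₀ = 0.
Daylight = 2h₀/(2π) × 24.66 h = (0.0000/π) × 24.66 = 0.00 h.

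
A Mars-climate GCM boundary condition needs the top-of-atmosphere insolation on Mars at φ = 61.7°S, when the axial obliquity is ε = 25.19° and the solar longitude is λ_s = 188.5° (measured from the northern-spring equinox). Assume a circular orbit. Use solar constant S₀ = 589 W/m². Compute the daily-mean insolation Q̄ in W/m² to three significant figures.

Solar declination: sin δ = sin ε · sin λ_s = sin 25.19° × sin 188.5° = -0.06291, so δ = -3.607°.
cos H₀ = −tan(-61.7°) tan(-3.607°) = -0.1171, H₀ = 1.6881 rad.
Bracket: H₀ sin φ sin δ + cos φ cos δ sin H₀ = 1.6881×-0.88048×-0.06291 + 0.47409×0.99802×0.99312 = 0.093506 + 0.469896 = 0.563402.
Q̄ = (S₀/π) × [bracket] = (589/π) × 0.563402 = 105.6 W/m².

Q̄ ≈ 106 W/m²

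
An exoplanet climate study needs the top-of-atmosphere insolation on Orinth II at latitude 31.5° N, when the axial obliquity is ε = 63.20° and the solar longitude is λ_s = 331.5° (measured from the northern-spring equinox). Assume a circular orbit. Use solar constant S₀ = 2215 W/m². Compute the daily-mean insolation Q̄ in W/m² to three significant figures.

Solar declination: sin δ = sin ε · sin λ_s = sin 63.20° × sin 331.5° = -0.42591, so δ = -25.208°.
cos H₀ = −tan(+31.5°) tan(-25.208°) = 0.2885, H₀ = 1.2782 rad.
Bracket: H₀ sin φ sin δ + cos φ cos δ sin H₀ = 1.2782×0.52250×-0.42591 + 0.85264×0.90477×0.95749 = -0.284448 + 0.738649 = 0.454201.
Q̄ = (S₀/π) × [bracket] = (2215/π) × 0.454201 = 320.2 W/m².

Q̄ ≈ 320 W/m²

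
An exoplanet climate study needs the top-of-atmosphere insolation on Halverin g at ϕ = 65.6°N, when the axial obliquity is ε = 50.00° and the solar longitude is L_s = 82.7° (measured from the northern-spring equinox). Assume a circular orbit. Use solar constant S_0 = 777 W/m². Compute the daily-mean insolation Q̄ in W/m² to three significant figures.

Q̄ ≈ 538 W/m²

Solar declination: sin δ = sin ε · sin L_s = sin 50.00° × sin 82.7° = 0.75984, so δ = +49.450°.
cos h₀ = −tan(+65.6°) tan(+49.450°) = -2.5765 ≤ −1 ⇒ polar day, h₀ = π.
Bracket: h₀ sin ϕ sin δ + cos ϕ cos δ sin h₀ = 3.1416×0.91068×0.75984 + 0.41310×0.65012×0.00000 = 2.173896 + 0.000000 = 2.173896.
Q̄ = (S_0/π) × [bracket] = (777/π) × 2.173896 = 537.7 W/m².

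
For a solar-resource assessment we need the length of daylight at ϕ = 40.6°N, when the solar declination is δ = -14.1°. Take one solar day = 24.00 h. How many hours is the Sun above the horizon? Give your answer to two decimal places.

10.34 h

cos h₀ = −tan ϕ · tan δ = −tan(+40.6°) × tan(-14.100°) = 0.2153, so h₀ = 1.3538 rad = 77.57°.
Daylight = 2h₀/(2π) × 24.00 h = (1.3538/π) × 24.00 = 10.34 h.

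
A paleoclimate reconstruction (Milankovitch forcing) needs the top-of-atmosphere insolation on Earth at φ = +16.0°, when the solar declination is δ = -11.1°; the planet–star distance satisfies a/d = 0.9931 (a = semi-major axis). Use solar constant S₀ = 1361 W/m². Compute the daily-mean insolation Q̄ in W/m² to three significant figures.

Q̄ ≈ 368 W/m²

cos H₀ = −tan(+16.0°) tan(-11.100°) = 0.0563, H₀ = 1.5145 rad.
Bracket: H₀ sin φ sin δ + cos φ cos δ sin H₀ = 1.5145×0.27564×-0.19252 + 0.96126×0.98129×0.99842 = -0.080369 + 0.941784 = 0.861415.
Inverse-square distance factor (a/d)² = 0.9931² = 0.986248.
Q̄ = (S₀/π) × 0.986248 × [bracket] = (1361/π) × 0.986248 × 0.861415 = 368.0 W/m².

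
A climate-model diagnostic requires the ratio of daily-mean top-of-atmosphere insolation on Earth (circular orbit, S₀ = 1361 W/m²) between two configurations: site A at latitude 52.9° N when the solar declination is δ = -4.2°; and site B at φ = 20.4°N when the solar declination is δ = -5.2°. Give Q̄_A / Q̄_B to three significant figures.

— Configuration A (φ=+52.9°):
cos H₀ = −tan(+52.9°) tan(-4.200°) = 0.0971, H₀ = 1.4735 rad.
Bracket: H₀ sin φ sin δ + cos φ cos δ sin H₀ = 1.4735×0.79758×-0.07324 + 0.60321×0.99731×0.99527 = -0.086074 + 0.598742 = 0.512668.
Q̄ = (S₀/π) × [bracket] = (1361/π) × 0.512668 = 222.10 W/m².
— Configuration B (φ=+20.4°):
cos H₀ = −tan(+20.4°) tan(-5.200°) = 0.0338, H₀ = 1.5369 rad.
Bracket: H₀ sin φ sin δ + cos φ cos δ sin H₀ = 1.5369×0.34857×-0.09063 + 0.93728×0.99588×0.99943 = -0.048552 + 0.932886 = 0.884334.
Q̄ = (S₀/π) × [bracket] = (1361/π) × 0.884334 = 383.11 W/m².
Ratio Q̄_A / Q̄_B = 222.10 / 383.11 = 0.5797.

Q̄_A / Q̄_B ≈ 0.580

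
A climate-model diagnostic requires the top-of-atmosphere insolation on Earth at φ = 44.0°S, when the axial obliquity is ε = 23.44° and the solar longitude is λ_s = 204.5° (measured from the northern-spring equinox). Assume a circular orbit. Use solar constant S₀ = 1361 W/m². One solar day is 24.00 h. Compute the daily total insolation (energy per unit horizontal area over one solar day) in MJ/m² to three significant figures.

33.6 MJ/m²

Solar declination: sin δ = sin ε · sin λ_s = sin 23.44° × sin 204.5° = -0.16496, so δ = -9.495°.
cos H₀ = −tan(-44.0°) tan(-9.495°) = -0.1615, H₀ = 1.7330 rad.
Bracket: H₀ sin φ sin δ + cos φ cos δ sin H₀ = 1.7330×-0.69466×-0.16496 + 0.71934×0.98630×0.98687 = 0.198586 + 0.700170 = 0.898756.
Q̄ = (S₀/π) × [bracket] = (1361/π) × 0.898756 = 389.36 W/m².
Daily total = Q̄ × 24.00 h × 3600 s/h = 389.36 × 24.00 × 3600 / 10⁶ = 33.64 MJ/m².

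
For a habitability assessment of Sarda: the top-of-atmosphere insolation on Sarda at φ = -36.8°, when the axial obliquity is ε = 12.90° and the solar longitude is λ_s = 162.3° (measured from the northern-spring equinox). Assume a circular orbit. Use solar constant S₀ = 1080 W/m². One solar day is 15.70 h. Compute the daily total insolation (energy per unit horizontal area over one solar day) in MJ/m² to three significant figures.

Solar declination: sin δ = sin ε · sin λ_s = sin 12.90° × sin 162.3° = 0.06788, so δ = +3.892°.
cos H₀ = −tan(-36.8°) tan(+3.892°) = 0.0509, H₀ = 1.5199 rad.
Bracket: H₀ sin φ sin δ + cos φ cos δ sin H₀ = 1.5199×-0.59902×0.06788 + 0.80073×0.99769×0.99870 = -0.061801 + 0.797842 = 0.736041.
Q̄ = (S₀/π) × [bracket] = (1080/π) × 0.736041 = 253.03 W/m².
Daily total = Q̄ × 15.70 h × 3600 s/h = 253.03 × 15.70 × 3600 / 10⁶ = 14.30 MJ/m².

14.3 MJ/m²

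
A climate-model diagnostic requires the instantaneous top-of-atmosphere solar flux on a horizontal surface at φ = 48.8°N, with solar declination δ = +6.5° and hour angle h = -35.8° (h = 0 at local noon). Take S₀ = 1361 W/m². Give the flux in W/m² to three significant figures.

838 W/m²

cos θ_z = sin φ sin δ + cos φ cos δ cos h = 0.085176 + 0.530805 = 0.615981.
Flux = S₀ · cos θ_z = 1361 × 0.615981 = 838.4 W/m².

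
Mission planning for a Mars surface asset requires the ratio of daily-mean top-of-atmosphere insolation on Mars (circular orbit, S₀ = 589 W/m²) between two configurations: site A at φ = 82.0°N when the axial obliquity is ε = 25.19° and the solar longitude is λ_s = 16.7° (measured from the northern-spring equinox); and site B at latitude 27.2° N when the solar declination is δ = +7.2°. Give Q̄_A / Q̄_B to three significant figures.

— Configuration A (φ=+82.0°):
Solar declination: sin δ = sin ε · sin λ_s = sin 25.19° × sin 16.7° = 0.12231, so δ = +7.025°.
cos H₀ = −tan(+82.0°) tan(+7.025°) = -0.8768, H₀ = 2.6400 rad.
Bracket: H₀ sin φ sin δ + cos φ cos δ sin H₀ = 2.6400×0.99027×0.12231 + 0.13917×0.99249×0.48078 = 0.319757 + 0.066408 = 0.386165.
Q̄ = (S₀/π) × [bracket] = (589/π) × 0.386165 = 72.400 W/m².
— Configuration B (φ=+27.2°):
cos H₀ = −tan(+27.2°) tan(+7.200°) = -0.0649, H₀ = 1.6358 rad.
Bracket: H₀ sin φ sin δ + cos φ cos δ sin H₀ = 1.6358×0.45710×0.12533 + 0.88942×0.99211×0.99789 = 0.093712 + 0.880541 = 0.974253.
Q̄ = (S₀/π) × [bracket] = (589/π) × 0.974253 = 182.66 W/m².
Ratio Q̄_A / Q̄_B = 72.400 / 182.66 = 0.3964.

Q̄_A / Q̄_B ≈ 0.396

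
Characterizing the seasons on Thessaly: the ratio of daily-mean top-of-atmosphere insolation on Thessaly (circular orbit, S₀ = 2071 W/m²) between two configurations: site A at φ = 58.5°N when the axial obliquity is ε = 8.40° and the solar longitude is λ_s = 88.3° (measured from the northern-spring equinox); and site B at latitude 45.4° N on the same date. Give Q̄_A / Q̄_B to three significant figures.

— Configuration A (φ=+58.5°):
Solar declination: sin δ = sin ε · sin λ_s = sin 8.40° × sin 88.3° = 0.14602, so δ = +8.396°.
cos H₀ = −tan(+58.5°) tan(+8.396°) = -0.2409, H₀ = 1.8141 rad.
Bracket: H₀ sin φ sin δ + cos φ cos δ sin H₀ = 1.8141×0.85264×0.14602 + 0.52250×0.98928×0.97056 = 0.225860 + 0.501681 = 0.727541.
Q̄ = (S₀/π) × [bracket] = (2071/π) × 0.727541 = 479.61 W/m².
— Configuration B (φ=+45.4°):
cos H₀ = −tan(+45.4°) tan(+8.396°) = -0.1497, H₀ = 1.7210 rad.
Bracket: H₀ sin φ sin δ + cos φ cos δ sin H₀ = 1.7210×0.71203×0.14602 + 0.70215×0.98928×0.98874 = 0.178933 + 0.686801 = 0.865734.
Q̄ = (S₀/π) × [bracket] = (2071/π) × 0.865734 = 570.71 W/m².
Ratio Q̄_A / Q̄_B = 479.61 / 570.71 = 0.8404.

Q̄_A / Q̄_B ≈ 0.840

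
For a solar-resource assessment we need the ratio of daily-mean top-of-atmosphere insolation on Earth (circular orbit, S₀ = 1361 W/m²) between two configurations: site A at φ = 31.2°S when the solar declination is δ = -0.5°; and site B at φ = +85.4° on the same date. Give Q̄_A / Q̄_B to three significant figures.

Q̄_A / Q̄_B ≈ 12.9

— Configuration A (φ=-31.2°):
cos H₀ = −tan(-31.2°) tan(-0.500°) = -0.0053, H₀ = 1.5761 rad.
Bracket: H₀ sin φ sin δ + cos φ cos δ sin H₀ = 1.5761×-0.51803×-0.00873 + 0.85536×0.99996×0.99999 = 0.007128 + 0.855317 = 0.862445.
Q̄ = (S₀/π) × [bracket] = (1361/π) × 0.862445 = 373.63 W/m².
— Configuration B (φ=+85.4°):
cos H₀ = −tan(+85.4°) tan(-0.500°) = 0.1085, H₀ = 1.4621 rad.
Bracket: H₀ sin φ sin δ + cos φ cos δ sin H₀ = 1.4621×0.99678×-0.00873 + 0.08020×0.99996×0.99410 = -0.012723 + 0.079724 = 0.067001.
Q̄ = (S₀/π) × [bracket] = (1361/π) × 0.067001 = 29.026 W/m².
Ratio Q̄_A / Q̄_B = 373.63 / 29.026 = 12.87.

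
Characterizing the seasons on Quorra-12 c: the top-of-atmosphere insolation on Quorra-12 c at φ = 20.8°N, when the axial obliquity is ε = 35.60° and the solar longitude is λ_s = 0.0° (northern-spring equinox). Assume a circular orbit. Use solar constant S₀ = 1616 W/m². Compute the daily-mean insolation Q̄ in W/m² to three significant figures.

Q̄ ≈ 481 W/m²

Solar declination: sin δ = sin ε · sin λ_s = sin 35.60° × sin 0.0° = 0.00000, so δ = +0.000°.
cos H₀ = −tan(+20.8°) tan(+0.000°) = -0.0000, H₀ = 1.5708 rad.
Bracket: H₀ sin φ sin δ + cos φ cos δ sin H₀ = 1.5708×0.35511×0.00000 + 0.93483×1.00000×1.00000 = 0.000000 + 0.934830 = 0.934830.
Q̄ = (S₀/π) × [bracket] = (1616/π) × 0.934830 = 480.9 W/m².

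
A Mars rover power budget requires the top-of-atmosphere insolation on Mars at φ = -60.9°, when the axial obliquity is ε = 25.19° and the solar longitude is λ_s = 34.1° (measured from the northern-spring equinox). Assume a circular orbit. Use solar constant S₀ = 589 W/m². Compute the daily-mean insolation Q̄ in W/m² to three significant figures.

Q̄ ≈ 35.9 W/m²

Solar declination: sin δ = sin ε · sin λ_s = sin 25.19° × sin 34.1° = 0.23862, so δ = +13.805°.
cos H₀ = −tan(-60.9°) tan(+13.805°) = 0.4415, H₀ = 1.1136 rad.
Bracket: H₀ sin φ sin δ + cos φ cos δ sin H₀ = 1.1136×-0.87377×0.23862 + 0.48634×0.97111×0.89728 = -0.232184 + 0.423776 = 0.191592.
Q̄ = (S₀/π) × [bracket] = (589/π) × 0.191592 = 35.92 W/m².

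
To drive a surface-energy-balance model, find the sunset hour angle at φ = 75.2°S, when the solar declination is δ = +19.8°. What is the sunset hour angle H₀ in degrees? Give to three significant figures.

cos H₀ = −tan φ · tan δ = 1.3626 ≥ 1, so the Sun never rises (polar night) and H₀ = 0.

H₀ = 0.00°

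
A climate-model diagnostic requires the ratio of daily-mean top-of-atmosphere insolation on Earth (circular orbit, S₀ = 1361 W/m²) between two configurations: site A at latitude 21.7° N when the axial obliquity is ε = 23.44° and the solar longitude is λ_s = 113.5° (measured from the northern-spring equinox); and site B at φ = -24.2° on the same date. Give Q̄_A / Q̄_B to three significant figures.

— Configuration A (φ=+21.7°):
Solar declination: sin δ = sin ε · sin λ_s = sin 23.44° × sin 113.5° = 0.36480, so δ = +21.395°.
cos H₀ = −tan(+21.7°) tan(+21.395°) = -0.1559, H₀ = 1.7273 rad.
Bracket: H₀ sin φ sin δ + cos φ cos δ sin H₀ = 1.7273×0.36975×0.36480 + 0.92913×0.93109×0.98777 = 0.232987 + 0.854523 = 1.087510.
Q̄ = (S₀/π) × [bracket] = (1361/π) × 1.087510 = 471.13 W/m².
— Configuration B (φ=-24.2°):
cos H₀ = −tan(-24.2°) tan(+21.395°) = 0.1761, H₀ = 1.3938 rad.
Bracket: H₀ sin φ sin δ + cos φ cos δ sin H₀ = 1.3938×-0.40992×0.36480 + 0.91212×0.93109×0.98438 = -0.208427 + 0.836000 = 0.627573.
Q̄ = (S₀/π) × [bracket] = (1361/π) × 0.627573 = 271.88 W/m².
Ratio Q̄_A / Q̄_B = 471.13 / 271.88 = 1.733.

Q̄_A / Q̄_B ≈ 1.73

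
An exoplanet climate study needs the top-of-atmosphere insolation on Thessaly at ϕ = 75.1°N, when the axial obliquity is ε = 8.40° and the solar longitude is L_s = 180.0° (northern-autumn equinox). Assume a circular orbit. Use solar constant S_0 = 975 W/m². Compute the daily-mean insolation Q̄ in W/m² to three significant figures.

Q̄ ≈ 79.8 W/m²

Solar declination: sin δ = sin ε · sin L_s = sin 8.40° × sin 180.0° = 0.00000, so δ = +0.000°.
cos h₀ = −tan(+75.1°) tan(+0.000°) = -0.0000, h₀ = 1.5708 rad.
Bracket: h₀ sin ϕ sin δ + cos ϕ cos δ sin h₀ = 1.5708×0.96638×0.00000 + 0.25713×1.00000×1.00000 = 0.000000 + 0.257130 = 0.257130.
Q̄ = (S_0/π) × [bracket] = (975/π) × 0.257130 = 79.80 W/m².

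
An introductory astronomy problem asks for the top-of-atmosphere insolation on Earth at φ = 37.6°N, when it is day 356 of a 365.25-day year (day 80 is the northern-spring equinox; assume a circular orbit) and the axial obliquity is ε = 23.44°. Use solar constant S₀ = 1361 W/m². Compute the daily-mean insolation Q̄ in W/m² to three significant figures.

Q̄ ≈ 168 W/m²

Solar longitude: λ_s = 360° × (356 − 80)/365.25 = 272.033°.
sin δ = sin 23.44° × sin 272.033° = -0.39754, so δ = -23.424°.
cos H₀ = −tan(+37.6°) tan(-23.424°) = 0.3336, H₀ = 1.2306 rad.
Bracket: H₀ sin φ sin δ + cos φ cos δ sin H₀ = 1.2306×0.61015×-0.39754 + 0.79229×0.91759×0.94270 = -0.298493 + 0.685340 = 0.386847.
Q̄ = (S₀/π) × [bracket] = (1361/π) × 0.386847 = 167.6 W/m².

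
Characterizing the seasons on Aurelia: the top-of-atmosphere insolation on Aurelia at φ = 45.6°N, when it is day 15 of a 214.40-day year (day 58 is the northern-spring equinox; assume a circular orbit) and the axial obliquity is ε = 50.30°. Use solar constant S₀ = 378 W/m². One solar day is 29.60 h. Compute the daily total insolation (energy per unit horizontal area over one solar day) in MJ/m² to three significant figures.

0.00 MJ/m²

Solar longitude: λ_s = 360° × (15 − 58)/214.40 = -72.201°, i.e. -72.201° + 360° = 287.799°.
sin δ = sin 50.30° × sin 287.799° = -0.73257, so δ = -47.103°.
cos H₀ = −tan(+45.6°) tan(-47.103°) = 1.0990 ≥ 1 ⇒ polar night, H₀ = 0 and Q̄ = 0.
Daily total = Q̄ × 29.60 h × 3600 s/h = 0.00 MJ/m².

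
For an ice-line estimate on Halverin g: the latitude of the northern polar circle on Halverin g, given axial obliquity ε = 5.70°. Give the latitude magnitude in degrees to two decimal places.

The polar circle is the lowest latitude that experiences at least one full rotation of continuous daylight at the northern-summer solstice; it lies at |ϕ| = 90° − ε = 90° − 5.70° = 84.30°.

84.30°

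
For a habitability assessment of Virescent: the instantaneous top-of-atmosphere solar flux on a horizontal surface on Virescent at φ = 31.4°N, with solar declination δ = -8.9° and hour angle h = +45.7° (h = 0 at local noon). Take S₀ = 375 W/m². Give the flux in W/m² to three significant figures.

191 W/m²

cos θ_z = sin φ sin δ + cos φ cos δ cos h = -0.080606 + 0.588955 = 0.508349.
Flux = S₀ · cos θ_z = 375 × 0.508349 = 190.6 W/m².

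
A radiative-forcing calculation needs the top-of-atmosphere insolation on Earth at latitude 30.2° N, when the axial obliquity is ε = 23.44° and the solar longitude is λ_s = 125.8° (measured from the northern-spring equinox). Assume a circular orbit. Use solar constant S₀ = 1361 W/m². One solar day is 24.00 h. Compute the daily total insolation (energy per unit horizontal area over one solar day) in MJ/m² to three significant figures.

40.8 MJ/m²

Solar declination: sin δ = sin ε · sin λ_s = sin 23.44° × sin 125.8° = 0.32263, so δ = +18.822°.
cos H₀ = −tan(+30.2°) tan(+18.822°) = -0.1984, H₀ = 1.7705 rad.
Bracket: H₀ sin φ sin δ + cos φ cos δ sin H₀ = 1.7705×0.50302×0.32263 + 0.86427×0.94652×0.98012 = 0.287333 + 0.801786 = 1.089119.
Q̄ = (S₀/π) × [bracket] = (1361/π) × 1.089119 = 471.83 W/m².
Daily total = Q̄ × 24.00 h × 3600 s/h = 471.83 × 24.00 × 3600 / 10⁶ = 40.77 MJ/m².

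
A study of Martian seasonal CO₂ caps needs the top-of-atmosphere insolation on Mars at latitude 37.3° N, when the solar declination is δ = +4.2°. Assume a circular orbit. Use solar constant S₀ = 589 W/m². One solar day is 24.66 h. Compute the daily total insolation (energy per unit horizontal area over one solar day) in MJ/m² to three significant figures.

cos H₀ = −tan(+37.3°) tan(+4.200°) = -0.0559, H₀ = 1.6268 rad.
Bracket: H₀ sin φ sin δ + cos φ cos δ sin H₀ = 1.6268×0.60599×0.07324 + 0.79547×0.99731×0.99843 = 0.072202 + 0.792085 = 0.864287.
Q̄ = (S₀/π) × [bracket] = (589/π) × 0.864287 = 162.04 W/m².
Daily total = Q̄ × 24.66 h × 3600 s/h = 162.04 × 24.66 × 3600 / 10⁶ = 14.39 MJ/m².

14.4 MJ/m²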